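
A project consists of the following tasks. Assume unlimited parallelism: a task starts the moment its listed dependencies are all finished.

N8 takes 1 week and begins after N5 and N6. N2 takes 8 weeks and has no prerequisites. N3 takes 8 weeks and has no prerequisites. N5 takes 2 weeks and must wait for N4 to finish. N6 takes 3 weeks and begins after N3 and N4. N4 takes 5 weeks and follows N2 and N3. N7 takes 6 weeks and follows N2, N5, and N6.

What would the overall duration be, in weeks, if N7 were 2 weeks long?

Critical path before the change: N2→N4→N6→N7 = 8+5+3+6 = 22 giving 22 weeks.
Since N7 is critical, the -4 change carries straight to that chain (now 18 weeks).
That remains the longest chain; total 18 weeks.

18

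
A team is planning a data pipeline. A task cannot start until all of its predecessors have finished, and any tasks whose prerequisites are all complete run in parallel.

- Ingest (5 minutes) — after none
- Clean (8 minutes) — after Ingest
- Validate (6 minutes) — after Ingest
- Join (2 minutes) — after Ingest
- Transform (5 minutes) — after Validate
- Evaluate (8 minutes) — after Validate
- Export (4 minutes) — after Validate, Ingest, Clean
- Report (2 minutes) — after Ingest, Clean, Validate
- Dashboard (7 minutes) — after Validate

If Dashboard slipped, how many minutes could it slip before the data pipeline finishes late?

1

The longest chain is Ingest→Validate→Evaluate = 5+6+8 = 19; overall finish 19 minutes.
Dashboard finishes as early as 18 and must finish by 19.
Slack of Dashboard = 12 − 11 = 1 minute.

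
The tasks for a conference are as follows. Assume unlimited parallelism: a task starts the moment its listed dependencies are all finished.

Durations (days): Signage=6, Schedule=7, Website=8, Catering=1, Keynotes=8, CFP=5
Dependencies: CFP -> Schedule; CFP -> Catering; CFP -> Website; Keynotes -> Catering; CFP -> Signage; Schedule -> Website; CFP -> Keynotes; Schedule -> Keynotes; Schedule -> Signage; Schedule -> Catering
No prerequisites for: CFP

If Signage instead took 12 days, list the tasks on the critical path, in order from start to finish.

CFP, Schedule, Signage

As given, the longest chain is CFP→Schedule→Keynotes→Catering = 5+7+8+1 = 21, so the finish is 21 days.
Signage is off the critical path — its longest chain is 18 days, giving 3 of slack.
The binding chain switches to CFP→Schedule→Signage = 5+7+12 = 24; finish 24 days.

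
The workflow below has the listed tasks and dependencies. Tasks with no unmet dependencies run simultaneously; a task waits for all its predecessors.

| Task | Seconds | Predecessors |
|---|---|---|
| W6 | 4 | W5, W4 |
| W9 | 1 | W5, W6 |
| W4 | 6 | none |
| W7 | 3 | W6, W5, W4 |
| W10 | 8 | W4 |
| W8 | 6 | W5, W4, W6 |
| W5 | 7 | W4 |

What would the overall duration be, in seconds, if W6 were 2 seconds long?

21

The binding path is W4→W5→W6→W8 = 6+7+4+6 = 23; finish at 23 seconds.
Since W6 is critical, the -2 change carries straight to that chain (now 21 seconds).
No other chain overtakes it, so the finish is 21 seconds.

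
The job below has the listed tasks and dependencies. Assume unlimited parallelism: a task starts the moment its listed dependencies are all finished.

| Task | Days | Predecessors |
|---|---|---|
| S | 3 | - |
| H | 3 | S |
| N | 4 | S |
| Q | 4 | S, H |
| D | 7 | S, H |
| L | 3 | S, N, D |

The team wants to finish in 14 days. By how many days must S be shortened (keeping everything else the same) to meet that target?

2

Current finish: 16 days; target: 14.
S is on every critical path, so each day cut from S cuts the finish by one (this holds down to a finish of 14).
Need 16 − 14 = 2 days off S → S becomes 1 day, finish becomes 14.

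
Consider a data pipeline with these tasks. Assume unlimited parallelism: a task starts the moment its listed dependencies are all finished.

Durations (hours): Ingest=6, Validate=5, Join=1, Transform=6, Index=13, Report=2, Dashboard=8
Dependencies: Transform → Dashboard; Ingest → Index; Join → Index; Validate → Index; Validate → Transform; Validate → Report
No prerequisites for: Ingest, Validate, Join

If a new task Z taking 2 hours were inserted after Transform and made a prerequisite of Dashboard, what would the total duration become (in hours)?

21

Originally the plan takes 19 hours.
With Z inserted, Dashboard now waits for max(Transform, Z).
New critical path: Validate→Transform→Z→Dashboard = 5+6+2+8 = 21 ⇒ 21 hours.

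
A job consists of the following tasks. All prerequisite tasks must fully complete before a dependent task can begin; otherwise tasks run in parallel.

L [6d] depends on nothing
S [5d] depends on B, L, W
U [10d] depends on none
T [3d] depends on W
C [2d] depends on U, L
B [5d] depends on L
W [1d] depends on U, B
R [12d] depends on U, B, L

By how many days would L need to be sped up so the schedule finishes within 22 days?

1

Current finish: 23 days; target: 22.
L is on every critical path, so each day cut from L cuts the finish by one (this holds down to a finish of 22).
Need 23 − 22 = 1 day off L → L becomes 5 days, finish becomes 22.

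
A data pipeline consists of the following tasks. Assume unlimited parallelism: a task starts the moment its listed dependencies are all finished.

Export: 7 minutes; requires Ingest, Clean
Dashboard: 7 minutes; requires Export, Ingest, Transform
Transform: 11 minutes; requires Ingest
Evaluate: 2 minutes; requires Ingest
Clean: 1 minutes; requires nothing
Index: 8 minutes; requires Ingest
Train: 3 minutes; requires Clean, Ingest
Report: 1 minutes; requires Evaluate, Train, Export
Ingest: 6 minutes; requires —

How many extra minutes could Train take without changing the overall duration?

14

Ingest→Transform→Dashboard = 6+11+7 = 24 sets the makespan at 24 minutes.
The longest chain containing Train totals 10 minutes.
Float = 24 − 10 = 14.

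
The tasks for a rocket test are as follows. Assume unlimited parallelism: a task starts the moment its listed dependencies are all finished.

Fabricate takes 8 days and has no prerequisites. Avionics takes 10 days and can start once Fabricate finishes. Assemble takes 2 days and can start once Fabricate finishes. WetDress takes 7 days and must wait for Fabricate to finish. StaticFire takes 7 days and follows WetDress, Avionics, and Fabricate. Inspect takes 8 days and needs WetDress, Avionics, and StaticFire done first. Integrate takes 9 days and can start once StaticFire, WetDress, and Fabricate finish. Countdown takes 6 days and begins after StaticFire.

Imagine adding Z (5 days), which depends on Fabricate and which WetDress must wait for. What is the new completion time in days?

Originally the rocket test takes 34 days.
With Z inserted, WetDress now waits for max(Fabricate, Z).
New critical path: Fabricate→Z→WetDress→StaticFire→Integrate = 8+5+7+7+9 = 36 ⇒ 36 days.

36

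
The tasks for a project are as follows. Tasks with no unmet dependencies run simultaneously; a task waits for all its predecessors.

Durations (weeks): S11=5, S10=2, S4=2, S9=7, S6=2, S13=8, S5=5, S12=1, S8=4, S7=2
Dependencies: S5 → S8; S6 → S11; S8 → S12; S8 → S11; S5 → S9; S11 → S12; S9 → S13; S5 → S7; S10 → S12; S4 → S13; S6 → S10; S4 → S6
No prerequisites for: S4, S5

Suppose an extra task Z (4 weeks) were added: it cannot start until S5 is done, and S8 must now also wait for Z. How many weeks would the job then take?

Originally the job takes 20 weeks.
With Z inserted, S8 now waits for max(S5, Z).
New critical path: S5→S9→S13 = 5+7+8 = 20 ⇒ 20 weeks.

20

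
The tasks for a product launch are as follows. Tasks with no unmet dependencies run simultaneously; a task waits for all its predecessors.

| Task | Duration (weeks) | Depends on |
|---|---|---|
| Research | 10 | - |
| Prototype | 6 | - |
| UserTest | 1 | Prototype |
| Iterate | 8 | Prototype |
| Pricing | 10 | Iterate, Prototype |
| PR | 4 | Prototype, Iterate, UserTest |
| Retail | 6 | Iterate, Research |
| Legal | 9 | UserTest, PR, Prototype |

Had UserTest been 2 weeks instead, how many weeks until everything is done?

27

Actual critical path: Prototype→Iterate→PR→Legal = 6+8+4+9 = 27 ⇒ 27 weeks.
UserTest is off the critical path — its longest chain is 20 weeks, giving 7 of slack.
No other chain overtakes it, so the finish is 27 weeks.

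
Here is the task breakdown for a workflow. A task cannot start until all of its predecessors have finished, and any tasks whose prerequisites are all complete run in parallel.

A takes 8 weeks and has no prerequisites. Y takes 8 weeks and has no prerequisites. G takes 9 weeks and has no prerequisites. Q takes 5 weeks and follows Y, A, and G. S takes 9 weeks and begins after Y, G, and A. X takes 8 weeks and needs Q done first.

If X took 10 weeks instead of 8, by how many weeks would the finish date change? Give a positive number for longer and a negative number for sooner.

2

Critical path before the change: G→Q→X = 9+5+8 = 22 giving 22 weeks.
X is on the critical path; changing it to 10 makes that path 24 weeks.
No other chain overtakes it, so the finish is 24 weeks.
Change in finish: 24 − 22 = +2 weeks.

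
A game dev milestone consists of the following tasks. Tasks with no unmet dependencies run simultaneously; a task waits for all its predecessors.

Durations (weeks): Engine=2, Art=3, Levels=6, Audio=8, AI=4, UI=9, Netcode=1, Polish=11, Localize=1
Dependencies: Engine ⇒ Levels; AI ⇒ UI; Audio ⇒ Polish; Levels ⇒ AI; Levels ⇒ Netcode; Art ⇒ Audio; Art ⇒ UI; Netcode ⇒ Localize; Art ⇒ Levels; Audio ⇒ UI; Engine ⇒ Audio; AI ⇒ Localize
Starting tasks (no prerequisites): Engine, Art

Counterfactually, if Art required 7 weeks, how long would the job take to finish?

26

The binding path is Art→Levels→AI→UI = 3+6+4+9 = 22; finish at 22 weeks.
Art lies on that path, so at 7 weeks the path becomes 26 weeks.
That remains the longest chain; total 26 weeks.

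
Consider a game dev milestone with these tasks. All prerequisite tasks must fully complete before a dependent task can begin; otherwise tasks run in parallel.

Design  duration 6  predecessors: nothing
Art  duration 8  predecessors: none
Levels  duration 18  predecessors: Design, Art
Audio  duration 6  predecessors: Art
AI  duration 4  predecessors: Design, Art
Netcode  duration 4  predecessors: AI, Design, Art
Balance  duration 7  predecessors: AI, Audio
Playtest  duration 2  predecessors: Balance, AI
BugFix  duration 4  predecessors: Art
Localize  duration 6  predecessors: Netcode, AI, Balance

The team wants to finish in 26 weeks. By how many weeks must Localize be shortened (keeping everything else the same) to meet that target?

1

Current finish: 27 weeks; target: 26.
Localize is on every critical path, so each week cut from Localize cuts the finish by one (this holds down to a finish of 26).
Need 27 − 26 = 1 week off Localize → Localize becomes 5 weeks, finish becomes 26.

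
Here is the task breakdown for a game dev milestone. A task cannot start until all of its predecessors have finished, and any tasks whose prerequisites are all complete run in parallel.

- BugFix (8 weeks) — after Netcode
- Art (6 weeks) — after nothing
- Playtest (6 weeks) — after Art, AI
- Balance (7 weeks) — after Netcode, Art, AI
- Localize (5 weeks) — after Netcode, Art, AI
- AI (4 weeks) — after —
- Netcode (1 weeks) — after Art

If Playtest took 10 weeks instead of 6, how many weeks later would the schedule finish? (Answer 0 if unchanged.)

1

Critical path before the change: Art→Netcode→BugFix = 6+1+8 = 15 giving 15 weeks.
Playtest has 3 weeks of float (longest path through it is 12).
Now Art→Playtest = 6+10 = 16 is longest, so the finish becomes 16 weeks.
Change in finish: 16 − 15 = +1 weeks.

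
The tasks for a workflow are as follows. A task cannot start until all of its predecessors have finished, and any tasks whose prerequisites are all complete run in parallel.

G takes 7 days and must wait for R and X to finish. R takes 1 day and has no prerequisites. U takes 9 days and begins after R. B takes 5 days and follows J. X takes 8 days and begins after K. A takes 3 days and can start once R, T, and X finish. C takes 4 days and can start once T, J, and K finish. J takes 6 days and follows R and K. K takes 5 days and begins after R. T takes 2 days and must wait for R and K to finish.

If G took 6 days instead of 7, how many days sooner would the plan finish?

The binding path is R→K→X→G = 1+5+8+7 = 21; finish at 21 days.
Since G is critical, the -1 change carries straight to that chain (now 20 days).
No other chain overtakes it, so the finish is 20 days.
Change in finish: 20 − 21 = -1 days.

1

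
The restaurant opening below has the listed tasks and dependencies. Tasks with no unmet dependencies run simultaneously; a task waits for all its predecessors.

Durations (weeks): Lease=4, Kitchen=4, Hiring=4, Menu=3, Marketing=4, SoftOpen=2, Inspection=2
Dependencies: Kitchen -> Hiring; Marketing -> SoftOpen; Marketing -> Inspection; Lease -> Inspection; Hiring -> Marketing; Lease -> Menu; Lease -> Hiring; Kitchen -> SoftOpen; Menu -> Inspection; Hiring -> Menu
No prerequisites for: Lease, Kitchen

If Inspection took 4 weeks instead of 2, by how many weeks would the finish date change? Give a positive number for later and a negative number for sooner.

The binding path is Lease→Hiring→Marketing→Inspection = 4+4+4+2 = 14; finish at 14 weeks.
Since Inspection is critical, the +2 change carries straight to that chain (now 16 weeks).
No other chain overtakes it, so the finish is 16 weeks.
Change in finish: 16 − 14 = +2 weeks.

2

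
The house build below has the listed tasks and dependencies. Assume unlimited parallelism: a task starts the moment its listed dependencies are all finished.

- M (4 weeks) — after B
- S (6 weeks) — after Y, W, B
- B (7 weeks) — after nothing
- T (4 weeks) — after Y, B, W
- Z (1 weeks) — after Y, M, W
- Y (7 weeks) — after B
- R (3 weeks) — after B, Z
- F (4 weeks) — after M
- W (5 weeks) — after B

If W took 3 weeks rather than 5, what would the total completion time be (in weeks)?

20

Baseline: B→Y→S = 7+7+6 = 20 → 20 weeks.
W is off the critical path — its longest chain is 18 weeks, giving 2 of slack.
That remains the longest chain; total 20 weeks.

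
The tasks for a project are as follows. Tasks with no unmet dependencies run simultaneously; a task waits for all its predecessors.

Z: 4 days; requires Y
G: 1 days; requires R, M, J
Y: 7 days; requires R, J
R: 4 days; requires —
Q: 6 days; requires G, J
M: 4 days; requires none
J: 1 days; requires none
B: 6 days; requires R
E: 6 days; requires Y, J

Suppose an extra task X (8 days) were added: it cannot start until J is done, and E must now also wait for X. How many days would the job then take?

Originally the job takes 17 days.
With X inserted, E now waits for max(Y, J, X).
New critical path: R→Y→E = 4+7+6 = 17 ⇒ 17 days.

17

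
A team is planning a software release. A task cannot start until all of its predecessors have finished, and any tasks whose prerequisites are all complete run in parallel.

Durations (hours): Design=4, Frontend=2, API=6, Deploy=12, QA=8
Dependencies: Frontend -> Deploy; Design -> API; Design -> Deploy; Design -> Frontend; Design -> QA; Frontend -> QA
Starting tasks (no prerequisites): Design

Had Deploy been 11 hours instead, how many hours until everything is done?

The binding path is Design→Frontend→Deploy = 4+2+12 = 18; finish at 18 hours.
Deploy is on the critical path; changing it to 11 makes that path 17 hours.
That remains the longest chain; total 17 hours.

17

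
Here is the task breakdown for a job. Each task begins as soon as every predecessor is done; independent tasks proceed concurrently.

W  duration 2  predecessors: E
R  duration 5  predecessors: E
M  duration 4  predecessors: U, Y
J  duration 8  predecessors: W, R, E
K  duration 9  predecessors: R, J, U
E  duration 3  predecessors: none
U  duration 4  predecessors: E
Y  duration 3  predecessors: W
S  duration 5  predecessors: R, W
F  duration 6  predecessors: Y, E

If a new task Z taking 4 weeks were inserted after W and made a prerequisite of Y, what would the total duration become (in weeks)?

25

Originally the plan takes 25 weeks.
With Z inserted, Y now waits for max(W, Z).
New critical path: E→R→J→K = 3+5+8+9 = 25 ⇒ 25 weeks.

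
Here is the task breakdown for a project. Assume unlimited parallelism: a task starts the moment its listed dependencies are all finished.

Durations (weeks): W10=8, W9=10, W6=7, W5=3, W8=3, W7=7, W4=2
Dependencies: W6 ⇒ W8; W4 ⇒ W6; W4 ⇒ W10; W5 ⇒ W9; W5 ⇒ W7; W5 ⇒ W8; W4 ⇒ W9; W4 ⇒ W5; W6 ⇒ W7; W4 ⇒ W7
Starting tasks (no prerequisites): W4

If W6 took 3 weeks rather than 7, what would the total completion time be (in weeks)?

The binding path is W4→W6→W7 = 2+7+7 = 16; finish at 16 weeks.
W6 lies on that path, so at 3 weeks the path becomes 12 weeks.
The binding chain switches to W4→W5→W9 = 2+3+10 = 15; finish 15 weeks.

15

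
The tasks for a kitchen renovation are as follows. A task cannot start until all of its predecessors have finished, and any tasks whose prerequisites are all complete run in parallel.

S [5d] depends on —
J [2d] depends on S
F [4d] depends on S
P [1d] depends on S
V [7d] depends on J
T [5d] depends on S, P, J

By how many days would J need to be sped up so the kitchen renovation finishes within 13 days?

1

Current finish: 14 days; target: 13.
J is on every critical path, so each day cut from J cuts the finish by one (this holds down to a finish of 13).
Need 14 − 13 = 1 day off J → J becomes 1 day, finish becomes 13.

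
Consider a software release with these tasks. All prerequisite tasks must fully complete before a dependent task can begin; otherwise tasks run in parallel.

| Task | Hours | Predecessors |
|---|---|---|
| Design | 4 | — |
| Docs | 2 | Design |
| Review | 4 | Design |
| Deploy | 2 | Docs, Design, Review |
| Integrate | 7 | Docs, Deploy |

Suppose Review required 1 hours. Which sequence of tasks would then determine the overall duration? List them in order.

Design, Docs, Deploy, Integrate

Baseline: Design→Review→Deploy→Integrate = 4+4+2+7 = 17 → 17 hours.
Since Review is critical, the -3 change carries straight to that chain (now 14 hours).
Now Design→Docs→Deploy→Integrate = 4+2+2+7 = 15 is longest, so the finish becomes 15 hours.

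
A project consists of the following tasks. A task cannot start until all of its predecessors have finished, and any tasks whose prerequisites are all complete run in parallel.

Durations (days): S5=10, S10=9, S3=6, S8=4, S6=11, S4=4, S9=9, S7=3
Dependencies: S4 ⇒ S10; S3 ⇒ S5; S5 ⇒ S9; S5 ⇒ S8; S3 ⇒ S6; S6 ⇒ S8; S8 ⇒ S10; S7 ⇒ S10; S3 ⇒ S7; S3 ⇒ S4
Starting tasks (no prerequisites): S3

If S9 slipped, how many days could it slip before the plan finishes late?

S3→S6→S8→S10 = 6+11+4+9 = 30 sets the makespan at 30 days.
The longest chain containing S9 totals 25 days.
Float = 30 − 25 = 5.

5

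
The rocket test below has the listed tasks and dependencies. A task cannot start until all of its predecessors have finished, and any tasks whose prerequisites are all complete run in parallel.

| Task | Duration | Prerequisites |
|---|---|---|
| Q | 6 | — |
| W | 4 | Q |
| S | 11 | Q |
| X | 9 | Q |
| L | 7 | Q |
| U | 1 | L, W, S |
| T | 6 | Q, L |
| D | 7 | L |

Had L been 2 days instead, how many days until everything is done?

Critical path before the change: Q→L→D = 6+7+7 = 20 giving 20 days.
L lies on that path, so at 2 days the path becomes 15 days.
The binding chain switches to Q→S→U = 6+11+1 = 18; finish 18 days.

18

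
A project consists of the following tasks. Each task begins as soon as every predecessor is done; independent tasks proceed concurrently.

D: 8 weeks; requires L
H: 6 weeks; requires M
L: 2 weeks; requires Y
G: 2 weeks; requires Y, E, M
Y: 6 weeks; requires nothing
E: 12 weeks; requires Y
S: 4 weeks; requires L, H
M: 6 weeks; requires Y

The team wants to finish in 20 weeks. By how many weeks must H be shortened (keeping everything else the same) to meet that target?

2

Current finish: 22 weeks; target: 20.
H is on every critical path, so each week cut from H cuts the finish by one (this holds down to a finish of 20).
Need 22 − 20 = 2 weeks off H → H becomes 4 weeks, finish becomes 20.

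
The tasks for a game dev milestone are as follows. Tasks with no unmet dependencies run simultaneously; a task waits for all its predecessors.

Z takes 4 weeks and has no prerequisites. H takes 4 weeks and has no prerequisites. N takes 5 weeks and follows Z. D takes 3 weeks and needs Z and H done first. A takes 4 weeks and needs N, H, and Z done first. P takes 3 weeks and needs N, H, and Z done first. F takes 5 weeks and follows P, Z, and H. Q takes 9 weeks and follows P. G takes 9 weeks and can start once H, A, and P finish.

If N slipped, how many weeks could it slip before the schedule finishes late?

0

The longest chain is Z→N→A→G = 4+5+4+9 = 22; overall finish 22 weeks.
The longest chain containing N totals 22 weeks.
Slack of N = 4 − 4 = 0 weeks.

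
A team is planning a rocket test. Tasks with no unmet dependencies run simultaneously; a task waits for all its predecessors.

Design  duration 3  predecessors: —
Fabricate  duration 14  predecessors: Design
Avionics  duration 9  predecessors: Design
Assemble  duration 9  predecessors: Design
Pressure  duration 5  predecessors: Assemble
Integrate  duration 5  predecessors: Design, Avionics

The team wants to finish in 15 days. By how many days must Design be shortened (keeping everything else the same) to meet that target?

2

Current finish: 17 days; target: 15.
Design is on every critical path, so each day cut from Design cuts the finish by one (this holds down to a finish of 15).
Need 17 − 15 = 2 days off Design → Design becomes 1 day, finish becomes 15.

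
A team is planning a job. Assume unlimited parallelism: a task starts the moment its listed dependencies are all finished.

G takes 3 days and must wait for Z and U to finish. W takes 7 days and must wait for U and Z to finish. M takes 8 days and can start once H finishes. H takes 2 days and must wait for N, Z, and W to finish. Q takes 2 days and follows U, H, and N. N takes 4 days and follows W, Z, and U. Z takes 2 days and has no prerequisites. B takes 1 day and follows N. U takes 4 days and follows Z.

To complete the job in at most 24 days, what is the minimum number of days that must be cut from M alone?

Current finish: 27 days; target: 24.
M is on every critical path, so each day cut from M cuts the finish by one (this holds down to a finish of 21).
Need 27 − 24 = 3 days off M → M becomes 5 days, finish becomes 24.

3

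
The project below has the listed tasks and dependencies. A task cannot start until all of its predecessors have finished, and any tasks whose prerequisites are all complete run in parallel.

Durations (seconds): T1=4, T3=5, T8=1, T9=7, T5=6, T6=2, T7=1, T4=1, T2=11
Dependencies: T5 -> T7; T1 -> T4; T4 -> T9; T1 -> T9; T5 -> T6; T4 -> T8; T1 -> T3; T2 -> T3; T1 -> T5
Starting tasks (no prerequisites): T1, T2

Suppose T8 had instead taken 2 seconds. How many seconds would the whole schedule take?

Baseline: T2→T3 = 11+5 = 16 → 16 seconds.
T8 is off the critical path — its longest chain is 6 seconds, giving 10 of slack.
No other chain overtakes it, so the finish is 16 seconds.

16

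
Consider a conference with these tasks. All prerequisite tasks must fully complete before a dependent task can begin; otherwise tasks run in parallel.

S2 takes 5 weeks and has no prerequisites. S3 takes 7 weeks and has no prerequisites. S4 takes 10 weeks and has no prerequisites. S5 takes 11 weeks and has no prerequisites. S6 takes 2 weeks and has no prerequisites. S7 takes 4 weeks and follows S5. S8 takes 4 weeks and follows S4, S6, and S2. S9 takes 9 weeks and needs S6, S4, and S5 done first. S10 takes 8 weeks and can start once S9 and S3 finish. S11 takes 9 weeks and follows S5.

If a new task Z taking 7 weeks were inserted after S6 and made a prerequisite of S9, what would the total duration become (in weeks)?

28

Originally the project takes 28 weeks.
With Z inserted, S9 now waits for max(S6, S4, S5, Z).
New critical path: S5→S9→S10 = 11+9+8 = 28 ⇒ 28 weeks.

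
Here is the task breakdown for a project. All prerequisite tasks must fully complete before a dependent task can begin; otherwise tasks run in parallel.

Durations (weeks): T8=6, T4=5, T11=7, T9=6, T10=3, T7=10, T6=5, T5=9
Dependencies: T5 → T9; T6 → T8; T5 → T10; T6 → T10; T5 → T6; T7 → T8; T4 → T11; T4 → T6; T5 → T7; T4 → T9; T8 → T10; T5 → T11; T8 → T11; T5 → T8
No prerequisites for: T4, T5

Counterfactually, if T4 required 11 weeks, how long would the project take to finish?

Critical path before the change: T5→T7→T8→T11 = 9+10+6+7 = 32 giving 32 weeks.
The longest path through T4 is only 23 weeks, so T4 has float 9.
The critical path is still T5→T7→T8→T11; finish is now 32 weeks.

32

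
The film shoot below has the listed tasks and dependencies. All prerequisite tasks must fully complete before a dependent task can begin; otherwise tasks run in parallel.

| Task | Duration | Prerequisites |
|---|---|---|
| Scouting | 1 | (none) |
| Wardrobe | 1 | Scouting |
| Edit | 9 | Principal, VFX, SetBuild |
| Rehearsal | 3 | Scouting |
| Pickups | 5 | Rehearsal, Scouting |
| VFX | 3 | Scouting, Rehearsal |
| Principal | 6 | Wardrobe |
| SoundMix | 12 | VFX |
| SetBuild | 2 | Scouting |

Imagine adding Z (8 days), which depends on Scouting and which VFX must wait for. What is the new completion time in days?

Originally the job takes 19 days.
With Z inserted, VFX now waits for max(Scouting, Rehearsal, Z).
New critical path: Scouting→Z→VFX→SoundMix = 1+8+3+12 = 24 ⇒ 24 days.

24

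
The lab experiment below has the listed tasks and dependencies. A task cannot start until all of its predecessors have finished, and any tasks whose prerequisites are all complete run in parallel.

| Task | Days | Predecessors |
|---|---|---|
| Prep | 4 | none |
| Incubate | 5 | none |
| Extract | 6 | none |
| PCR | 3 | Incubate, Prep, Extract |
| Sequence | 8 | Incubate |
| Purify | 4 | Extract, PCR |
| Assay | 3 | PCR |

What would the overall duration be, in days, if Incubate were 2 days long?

13

The binding path is Incubate→Sequence = 5+8 = 13; finish at 13 days.
Since Incubate is critical, the -3 change carries straight to that chain (now 10 days).
The binding chain switches to Extract→PCR→Purify = 6+3+4 = 13; finish 13 days.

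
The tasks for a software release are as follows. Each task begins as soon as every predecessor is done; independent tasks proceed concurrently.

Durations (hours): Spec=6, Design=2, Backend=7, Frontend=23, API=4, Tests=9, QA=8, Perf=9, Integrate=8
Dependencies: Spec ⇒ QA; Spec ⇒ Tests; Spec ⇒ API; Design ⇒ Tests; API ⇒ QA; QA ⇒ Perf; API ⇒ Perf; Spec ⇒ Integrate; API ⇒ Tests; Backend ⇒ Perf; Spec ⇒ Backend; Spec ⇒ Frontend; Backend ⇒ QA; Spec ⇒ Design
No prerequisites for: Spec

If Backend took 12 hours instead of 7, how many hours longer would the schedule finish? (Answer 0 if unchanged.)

5

Actual critical path: Spec→Backend→QA→Perf = 6+7+8+9 = 30 ⇒ 30 hours.
Backend is on the critical path; changing it to 12 makes that path 35 hours.
The critical path is still Spec→Backend→QA→Perf; finish is now 35 hours.
Change in finish: 35 − 30 = +5 hours.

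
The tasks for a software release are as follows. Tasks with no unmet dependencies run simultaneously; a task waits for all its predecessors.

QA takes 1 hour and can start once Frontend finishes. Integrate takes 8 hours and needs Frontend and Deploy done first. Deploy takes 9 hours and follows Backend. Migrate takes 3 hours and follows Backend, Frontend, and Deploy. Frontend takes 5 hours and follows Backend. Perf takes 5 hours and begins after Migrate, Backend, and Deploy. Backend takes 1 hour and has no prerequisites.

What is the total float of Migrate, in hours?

0

Critical path: Backend→Deploy→Migrate→Perf = 1+9+3+5 = 18, so the finish is 18 hours.
The longest chain containing Migrate totals 18 hours.
So Migrate can slip 13 − 13 = 0 hours.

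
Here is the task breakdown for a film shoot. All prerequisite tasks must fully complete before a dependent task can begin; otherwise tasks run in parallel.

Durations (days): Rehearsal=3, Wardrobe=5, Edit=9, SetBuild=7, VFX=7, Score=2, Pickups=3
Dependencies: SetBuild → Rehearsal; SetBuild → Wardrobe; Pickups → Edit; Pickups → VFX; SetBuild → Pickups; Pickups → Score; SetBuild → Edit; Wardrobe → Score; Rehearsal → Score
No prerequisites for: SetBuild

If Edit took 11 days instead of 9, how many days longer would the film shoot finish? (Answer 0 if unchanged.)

2

Critical path before the change: SetBuild→Pickups→Edit = 7+3+9 = 19 giving 19 days.
Edit lies on that path, so at 11 days the path becomes 21 days.
No other chain overtakes it, so the finish is 21 days.
Change in finish: 21 − 19 = +2 days.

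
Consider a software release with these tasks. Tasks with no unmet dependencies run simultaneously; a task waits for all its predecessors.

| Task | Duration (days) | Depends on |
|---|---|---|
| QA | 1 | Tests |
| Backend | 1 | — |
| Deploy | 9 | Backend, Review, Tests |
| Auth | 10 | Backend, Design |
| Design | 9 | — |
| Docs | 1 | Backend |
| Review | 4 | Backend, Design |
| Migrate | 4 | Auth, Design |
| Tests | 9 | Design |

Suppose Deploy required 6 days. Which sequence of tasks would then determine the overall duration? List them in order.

Design, Tests, Deploy

The binding path is Design→Tests→Deploy = 9+9+9 = 27; finish at 27 days.
Deploy is on the critical path; changing it to 6 makes that path 24 days.
That remains the longest chain; total 24 days.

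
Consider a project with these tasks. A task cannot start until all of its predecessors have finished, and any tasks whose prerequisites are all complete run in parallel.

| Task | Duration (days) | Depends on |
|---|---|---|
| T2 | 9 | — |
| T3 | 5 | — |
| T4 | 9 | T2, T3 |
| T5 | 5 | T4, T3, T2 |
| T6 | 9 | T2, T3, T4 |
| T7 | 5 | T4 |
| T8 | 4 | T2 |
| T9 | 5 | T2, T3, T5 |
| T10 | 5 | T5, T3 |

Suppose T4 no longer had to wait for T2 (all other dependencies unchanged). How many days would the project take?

24

Before: longest chain T2→T4→T5→T9 = 9+9+5+5 = 28, finish 28.
Without T2→T4, T4's earliest start moves from 9 to 5.
The longest chain is now T3→T4→T5→T9 = 5+9+5+5 = 24, so the project takes 24 days.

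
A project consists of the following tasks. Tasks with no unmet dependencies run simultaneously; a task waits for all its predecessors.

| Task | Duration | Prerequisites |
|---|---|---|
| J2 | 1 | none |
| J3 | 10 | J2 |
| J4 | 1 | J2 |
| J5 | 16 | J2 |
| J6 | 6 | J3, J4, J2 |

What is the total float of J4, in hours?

9

The longest chain is J2→J3→J6 = 1+10+6 = 17; overall finish 17 hours.
Longest path through J4: 8 hours (earliest finish 2, latest finish 11).
Float = 17 − 8 = 9.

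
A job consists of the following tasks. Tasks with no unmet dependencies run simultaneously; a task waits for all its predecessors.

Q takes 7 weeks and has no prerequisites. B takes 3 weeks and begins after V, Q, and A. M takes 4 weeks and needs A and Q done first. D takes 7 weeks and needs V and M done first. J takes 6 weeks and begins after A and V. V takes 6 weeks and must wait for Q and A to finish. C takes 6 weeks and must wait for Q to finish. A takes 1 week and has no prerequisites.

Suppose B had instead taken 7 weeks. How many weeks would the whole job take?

20

Baseline: Q→V→D = 7+6+7 = 20 → 20 weeks.
B is off the critical path — its longest chain is 16 weeks, giving 4 of slack.
Now Q→V→B = 7+6+7 = 20 is longest, so the finish becomes 20 weeks.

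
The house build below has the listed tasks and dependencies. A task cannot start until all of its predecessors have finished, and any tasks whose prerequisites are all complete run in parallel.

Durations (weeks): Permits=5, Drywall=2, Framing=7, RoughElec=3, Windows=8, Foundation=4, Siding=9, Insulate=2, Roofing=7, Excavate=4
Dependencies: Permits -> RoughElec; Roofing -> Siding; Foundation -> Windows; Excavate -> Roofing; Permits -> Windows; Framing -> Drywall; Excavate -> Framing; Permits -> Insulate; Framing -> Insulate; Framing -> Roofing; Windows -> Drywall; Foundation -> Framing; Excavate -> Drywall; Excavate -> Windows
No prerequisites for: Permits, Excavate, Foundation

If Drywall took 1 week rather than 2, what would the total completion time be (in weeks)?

27

Baseline: Excavate→Framing→Roofing→Siding = 4+7+7+9 = 27 → 27 weeks.
Drywall is off the critical path — its longest chain is 15 weeks, giving 12 of slack.
That remains the longest chain; total 27 weeks.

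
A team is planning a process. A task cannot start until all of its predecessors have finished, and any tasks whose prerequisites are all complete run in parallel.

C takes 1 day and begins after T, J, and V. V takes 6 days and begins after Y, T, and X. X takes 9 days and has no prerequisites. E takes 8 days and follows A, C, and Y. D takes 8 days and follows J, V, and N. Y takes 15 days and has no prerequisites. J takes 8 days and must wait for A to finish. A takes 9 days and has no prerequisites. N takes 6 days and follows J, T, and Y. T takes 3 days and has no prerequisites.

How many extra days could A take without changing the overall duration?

A→J→N→D = 9+8+6+8 = 31 sets the makespan at 31 days.
The longest chain containing A totals 31 days.
Slack of A = 0 − 0 = 0 days.

0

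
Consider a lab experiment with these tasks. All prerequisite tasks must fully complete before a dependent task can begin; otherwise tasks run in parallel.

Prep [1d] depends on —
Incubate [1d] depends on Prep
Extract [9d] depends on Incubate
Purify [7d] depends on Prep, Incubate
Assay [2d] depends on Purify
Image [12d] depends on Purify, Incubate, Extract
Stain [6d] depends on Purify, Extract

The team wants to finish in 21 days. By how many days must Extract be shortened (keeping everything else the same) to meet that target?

2

Current finish: 23 days; target: 21.
Extract is on every critical path, so each day cut from Extract cuts the finish by one (this holds down to a finish of 21).
Need 23 − 21 = 2 days off Extract → Extract becomes 7 days, finish becomes 21.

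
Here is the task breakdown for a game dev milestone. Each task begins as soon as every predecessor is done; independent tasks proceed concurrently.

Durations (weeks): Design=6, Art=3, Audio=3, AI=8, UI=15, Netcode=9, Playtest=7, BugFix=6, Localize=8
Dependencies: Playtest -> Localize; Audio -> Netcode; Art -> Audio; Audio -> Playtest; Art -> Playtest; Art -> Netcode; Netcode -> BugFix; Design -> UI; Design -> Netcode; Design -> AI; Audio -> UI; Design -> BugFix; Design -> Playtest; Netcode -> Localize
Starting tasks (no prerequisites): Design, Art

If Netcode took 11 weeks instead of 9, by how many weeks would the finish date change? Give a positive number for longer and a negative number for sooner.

Actual critical path: Design→Netcode→Localize = 6+9+8 = 23 ⇒ 23 weeks.
Netcode is on the critical path; changing it to 11 makes that path 25 weeks.
No other chain overtakes it, so the finish is 25 weeks.
Change in finish: 25 − 23 = +2 weeks.

2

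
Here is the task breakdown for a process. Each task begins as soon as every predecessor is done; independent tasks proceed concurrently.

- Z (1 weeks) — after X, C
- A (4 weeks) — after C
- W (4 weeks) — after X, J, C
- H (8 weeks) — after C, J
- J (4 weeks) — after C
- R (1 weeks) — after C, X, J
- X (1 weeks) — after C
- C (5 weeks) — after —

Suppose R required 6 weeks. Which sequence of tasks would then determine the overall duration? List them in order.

The binding path is C→J→H = 5+4+8 = 17; finish at 17 weeks.
The longest path through R is only 10 weeks, so R has float 7.
The critical path is still C→J→H; finish is now 17 weeks.

C, J, H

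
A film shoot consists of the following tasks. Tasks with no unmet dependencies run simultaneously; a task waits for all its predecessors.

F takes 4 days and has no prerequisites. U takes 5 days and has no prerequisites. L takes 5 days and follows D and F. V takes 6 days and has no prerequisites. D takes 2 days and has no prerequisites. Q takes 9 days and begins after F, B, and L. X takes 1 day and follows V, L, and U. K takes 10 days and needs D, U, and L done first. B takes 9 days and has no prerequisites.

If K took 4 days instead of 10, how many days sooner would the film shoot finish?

Actual critical path: F→L→K = 4+5+10 = 19 ⇒ 19 days.
Since K is critical, the -6 change carries straight to that chain (now 13 days).
New critical path: F→L→Q = 4+5+9 = 18 ⇒ 18 days.
Change in finish: 18 − 19 = -1 days.

1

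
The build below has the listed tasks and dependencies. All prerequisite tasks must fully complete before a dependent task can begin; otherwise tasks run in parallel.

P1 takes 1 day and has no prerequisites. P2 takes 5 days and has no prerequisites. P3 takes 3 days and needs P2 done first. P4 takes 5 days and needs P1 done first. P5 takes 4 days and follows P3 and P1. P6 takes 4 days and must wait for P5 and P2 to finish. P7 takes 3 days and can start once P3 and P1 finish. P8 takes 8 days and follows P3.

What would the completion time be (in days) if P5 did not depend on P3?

With the dependency in place, P2→P3→P5→P6 = 5+3+4+4 = 16 sets the finish at 16 days.
Without P3→P5, P5's earliest start moves from 8 to 1.
The longest chain is now P2→P3→P8 = 5+3+8 = 16, so the project takes 16 days.

16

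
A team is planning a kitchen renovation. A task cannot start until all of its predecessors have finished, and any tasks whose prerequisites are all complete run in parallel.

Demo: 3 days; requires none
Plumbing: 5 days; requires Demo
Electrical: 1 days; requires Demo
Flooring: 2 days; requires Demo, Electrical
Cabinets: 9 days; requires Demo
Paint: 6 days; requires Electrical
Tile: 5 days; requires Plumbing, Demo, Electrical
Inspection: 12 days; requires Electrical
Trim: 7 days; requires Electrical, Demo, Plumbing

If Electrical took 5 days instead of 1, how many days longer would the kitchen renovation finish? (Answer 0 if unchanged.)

4

The binding path is Demo→Electrical→Inspection = 3+1+12 = 16; finish at 16 days.
Electrical lies on that path, so at 5 days the path becomes 20 days.
The critical path is still Demo→Electrical→Inspection; finish is now 20 days.
Change in finish: 20 − 16 = +4 days.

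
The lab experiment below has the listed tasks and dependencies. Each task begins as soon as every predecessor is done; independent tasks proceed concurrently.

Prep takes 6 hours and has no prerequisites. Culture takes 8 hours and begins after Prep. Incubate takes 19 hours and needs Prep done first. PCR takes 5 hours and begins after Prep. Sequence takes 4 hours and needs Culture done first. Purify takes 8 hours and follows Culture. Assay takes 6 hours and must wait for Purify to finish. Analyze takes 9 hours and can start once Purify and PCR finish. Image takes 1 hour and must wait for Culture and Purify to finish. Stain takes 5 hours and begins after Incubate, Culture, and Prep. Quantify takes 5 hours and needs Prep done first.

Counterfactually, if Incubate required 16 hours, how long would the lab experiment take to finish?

The binding path is Prep→Culture→Purify→Analyze = 6+8+8+9 = 31; finish at 31 hours.
Incubate has 1 hour of float (longest path through it is 30).
No other chain overtakes it, so the finish is 31 hours.

31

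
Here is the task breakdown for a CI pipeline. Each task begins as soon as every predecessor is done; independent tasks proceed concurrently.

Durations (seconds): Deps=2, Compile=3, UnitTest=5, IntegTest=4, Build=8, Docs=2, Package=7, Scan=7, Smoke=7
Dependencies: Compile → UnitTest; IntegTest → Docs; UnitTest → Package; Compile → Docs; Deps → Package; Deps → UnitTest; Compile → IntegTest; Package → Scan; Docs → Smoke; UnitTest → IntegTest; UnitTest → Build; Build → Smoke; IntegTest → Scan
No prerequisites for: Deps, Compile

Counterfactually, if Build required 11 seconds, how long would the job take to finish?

26

Critical path before the change: Compile→UnitTest→Build→Smoke = 3+5+8+7 = 23 giving 23 seconds.
Build lies on that path, so at 11 seconds the path becomes 26 seconds.
That remains the longest chain; total 26 seconds.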